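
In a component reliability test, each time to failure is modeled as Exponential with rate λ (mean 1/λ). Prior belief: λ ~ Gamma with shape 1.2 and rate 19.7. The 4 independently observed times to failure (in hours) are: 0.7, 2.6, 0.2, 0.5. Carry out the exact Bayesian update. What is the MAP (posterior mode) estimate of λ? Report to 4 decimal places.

With a Gamma(shape α, rate β) prior on the exponential rate λ, the posterior after n observations with total T = Σxᵢ is Gamma(α+n, β+T).
Sum of observations T = 4.0 hours; n = 4.
Posterior: Gamma(1.2+4, 19.7+4.0) = Gamma(5.2, 23.7).
Mode = (α−1)/β = 0.1772.

0.1772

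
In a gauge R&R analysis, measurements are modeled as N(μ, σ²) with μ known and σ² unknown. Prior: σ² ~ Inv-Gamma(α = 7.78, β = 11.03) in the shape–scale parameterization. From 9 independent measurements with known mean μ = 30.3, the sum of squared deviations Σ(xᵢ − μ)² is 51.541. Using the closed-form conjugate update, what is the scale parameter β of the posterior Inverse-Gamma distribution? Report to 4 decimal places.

36.8005

With known mean μ and an Inverse-Gamma(α, β) prior on σ², the Normal likelihood is conjugate: posterior is Inv-Gamma(α + n/2, β + Σ(xᵢ−μ)²/2).
Posterior: Inv-Gamma(7.78 + 9/2, 11.03 + 51.541/2) = Inv-Gamma(12.28, 36.8005).
Posterior β = 36.8005.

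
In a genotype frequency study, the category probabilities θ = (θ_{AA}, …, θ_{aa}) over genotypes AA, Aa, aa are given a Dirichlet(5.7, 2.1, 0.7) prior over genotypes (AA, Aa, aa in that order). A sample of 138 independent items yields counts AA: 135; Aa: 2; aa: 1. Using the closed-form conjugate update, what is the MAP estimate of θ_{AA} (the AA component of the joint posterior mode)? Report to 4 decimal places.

The Dirichlet prior is conjugate to the Multinomial likelihood: each posterior αⱼ = prior αⱼ + observed count nⱼ.
Posterior concentration: (140.7, 4.1, 1.7), total = 146.5.
Joint mode component: (α_{AA}−1)/(Σα−K) = 139.7/143.5 = 0.9735.

0.9735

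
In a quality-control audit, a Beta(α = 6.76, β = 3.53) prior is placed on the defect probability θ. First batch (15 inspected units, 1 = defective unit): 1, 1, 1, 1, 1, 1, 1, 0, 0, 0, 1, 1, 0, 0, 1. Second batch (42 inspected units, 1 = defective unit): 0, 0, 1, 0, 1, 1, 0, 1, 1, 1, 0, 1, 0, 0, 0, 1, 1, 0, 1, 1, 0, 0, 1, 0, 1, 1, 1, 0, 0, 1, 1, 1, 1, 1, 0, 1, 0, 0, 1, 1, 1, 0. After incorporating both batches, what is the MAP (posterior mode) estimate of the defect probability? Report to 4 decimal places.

The Beta prior is conjugate to a Binomial/Bernoulli likelihood; the update adds successes to α and failures to β.
After batch 1: Beta(6.76+10, 3.53+5) = Beta(16.76, 8.53).
After batch 2: Beta(16.76+24, 8.53+18) = Beta(40.76, 26.53).
Mode of Beta(a,b) for a,b>1 is (a−1)/(a+b−2) = 39.76/65.29 = 0.6090.

0.6090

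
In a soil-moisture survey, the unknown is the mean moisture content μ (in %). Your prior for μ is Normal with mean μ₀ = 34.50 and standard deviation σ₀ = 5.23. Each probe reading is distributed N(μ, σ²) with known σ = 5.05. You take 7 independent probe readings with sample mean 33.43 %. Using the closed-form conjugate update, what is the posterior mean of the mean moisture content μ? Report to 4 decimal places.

33.5558

For Normal data with known variance σ², a Normal(μ₀, σ₀²) prior on μ is conjugate. Posterior precision = 1/σ₀² + n/σ²; posterior mean is the precision-weighted average of μ₀ and x̄.
n·x̄ = 7·33.43 = 234.01.
σ₀² = 5.23² = 27.3529, σ² = 5.05² = 25.5025; σ² + n·σ₀² = 25.5025 + 7·27.3529 = 216.9728.
Posterior mean = (μ₀/σ₀² + n·x̄/σ²)/(1/σ₀² + n/σ²) = (σ²·μ₀ + σ₀²·n·x̄)/(σ² + n·σ₀²) = (25.5025·34.50 + 27.3529·234.01)/216.9728 = 7280.688379/216.9728 = 33.5558.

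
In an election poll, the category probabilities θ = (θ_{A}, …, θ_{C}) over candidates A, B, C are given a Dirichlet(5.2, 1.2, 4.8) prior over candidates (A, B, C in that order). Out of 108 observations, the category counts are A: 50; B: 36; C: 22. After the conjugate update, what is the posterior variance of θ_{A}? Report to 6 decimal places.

0.002069

The Dirichlet prior is conjugate to the Multinomial likelihood: each posterior αⱼ = prior αⱼ + observed count nⱼ.
Posterior concentration: (55.2, 37.2, 26.8), total = 119.2.
Var[θ_j] = α_j(Σα−α_j)/((Σα)²(Σα+1)) = 55.2·64.0/(119.2²·120.2) = 0.002069.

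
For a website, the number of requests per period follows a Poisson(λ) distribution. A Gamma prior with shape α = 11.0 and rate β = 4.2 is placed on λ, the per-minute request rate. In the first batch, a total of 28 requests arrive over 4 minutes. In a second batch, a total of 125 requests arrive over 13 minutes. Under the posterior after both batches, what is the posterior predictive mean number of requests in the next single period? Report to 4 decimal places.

With a Gamma(shape α, rate β) prior, the Poisson likelihood is conjugate: the posterior is Gamma(α + ΣXᵢ, β + n).
After batch 1: Gamma(α+S, β+n) = Gamma(11.0+28, 4.2+4) = Gamma(39.0, 8.2).
After batch 2: Gamma(α+S, β+n) = Gamma(39.0+125, 8.2+13) = Gamma(164.0, 21.2).
The predictive distribution for one future period is NegBinom with mean α/β = 7.7358.

7.7358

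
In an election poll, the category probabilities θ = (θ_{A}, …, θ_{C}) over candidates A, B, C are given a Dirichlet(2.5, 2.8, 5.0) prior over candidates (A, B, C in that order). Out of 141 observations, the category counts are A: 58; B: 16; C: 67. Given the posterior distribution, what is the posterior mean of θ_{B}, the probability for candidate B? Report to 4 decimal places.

The Dirichlet prior is conjugate to the Multinomial likelihood: each posterior αⱼ = prior αⱼ + observed count nⱼ.
Posterior concentration: (60.5, 18.8, 72.0), total = 151.3.
E[θ_{B}|data] = α_{B}/Σα = 18.8/151.3 = 0.1243.

0.1243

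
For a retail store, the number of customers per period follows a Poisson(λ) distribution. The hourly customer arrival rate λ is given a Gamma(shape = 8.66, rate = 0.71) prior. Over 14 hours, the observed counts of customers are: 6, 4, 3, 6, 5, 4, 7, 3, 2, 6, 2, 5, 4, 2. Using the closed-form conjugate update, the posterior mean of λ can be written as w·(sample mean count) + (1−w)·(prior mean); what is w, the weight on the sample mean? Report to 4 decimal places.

0.9517

With a Gamma(shape α, rate β) prior, the Poisson likelihood is conjugate: the posterior is Gamma(α + ΣXᵢ, β + n).
Posterior mean = (α₀+S)/(β₀+n) = [n/(β₀+n)]·(S/n) + [β₀/(β₀+n)]·(α₀/β₀), so only n and β₀ enter the weight.
Weight on data w = n/(β₀+n) = 14/(0.71+14) = 14/14.71 = 0.9517.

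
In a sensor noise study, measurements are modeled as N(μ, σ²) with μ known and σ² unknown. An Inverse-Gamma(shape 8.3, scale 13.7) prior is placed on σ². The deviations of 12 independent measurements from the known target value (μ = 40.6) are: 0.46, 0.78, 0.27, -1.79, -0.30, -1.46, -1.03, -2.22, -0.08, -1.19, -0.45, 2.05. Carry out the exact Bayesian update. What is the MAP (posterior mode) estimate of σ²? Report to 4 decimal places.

1.4881

With known mean μ and an Inverse-Gamma(α, β) prior on σ², the Normal likelihood is conjugate: posterior is Inv-Gamma(α + n/2, β + Σ(xᵢ−μ)²/2).
Σ(xᵢ−μ)² = (0.46)² + (0.78)² + (0.27)² + (-1.79)² + (-0.30)² + (-1.46)² + (-1.03)² + (-2.22)² + (-0.08)² + (-1.19)² + (-0.45)² + (2.05)² = 18.1354.
Posterior: Inv-Gamma(8.3 + 12/2, 13.7 + 18.1354/2) = Inv-Gamma(14.30, 22.76770).
Mode = β/(α+1) = 22.76770/15.30 = 1.4881.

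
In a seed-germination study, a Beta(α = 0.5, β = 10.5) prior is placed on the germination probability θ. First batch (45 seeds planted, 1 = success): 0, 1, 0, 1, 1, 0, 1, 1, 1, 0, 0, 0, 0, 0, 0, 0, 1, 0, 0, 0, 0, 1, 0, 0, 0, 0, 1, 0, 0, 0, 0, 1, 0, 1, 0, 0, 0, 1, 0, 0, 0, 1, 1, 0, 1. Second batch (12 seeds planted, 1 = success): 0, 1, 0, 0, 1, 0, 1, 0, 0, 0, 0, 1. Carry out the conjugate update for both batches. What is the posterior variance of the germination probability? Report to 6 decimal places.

0.002964

The Beta prior is conjugate to a Binomial/Bernoulli likelihood; the update adds successes to α and failures to β.
After batch 1: Beta(0.5+15, 10.5+30) = Beta(15.5, 40.5).
After batch 2: Beta(15.5+4, 40.5+8) = Beta(19.5, 48.5).
Var = αβ/((α+β)²(α+β+1)) = 19.5·48.5/(68.0²·69.0) = 0.002964.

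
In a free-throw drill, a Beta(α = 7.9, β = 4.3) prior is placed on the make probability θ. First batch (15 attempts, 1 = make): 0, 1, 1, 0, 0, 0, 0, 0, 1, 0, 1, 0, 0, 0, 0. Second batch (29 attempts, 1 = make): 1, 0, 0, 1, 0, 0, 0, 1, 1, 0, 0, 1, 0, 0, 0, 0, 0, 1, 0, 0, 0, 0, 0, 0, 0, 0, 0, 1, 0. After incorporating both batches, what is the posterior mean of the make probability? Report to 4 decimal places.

0.3363

The Beta prior is conjugate to a Binomial/Bernoulli likelihood; the update adds successes to α and failures to β.
After batch 1: Beta(7.9+4, 4.3+11) = Beta(11.9, 15.3).
After batch 2: Beta(11.9+7, 15.3+22) = Beta(18.9, 37.3).
Posterior mean = α/(α+β) = 18.9/56.2 = 0.3363.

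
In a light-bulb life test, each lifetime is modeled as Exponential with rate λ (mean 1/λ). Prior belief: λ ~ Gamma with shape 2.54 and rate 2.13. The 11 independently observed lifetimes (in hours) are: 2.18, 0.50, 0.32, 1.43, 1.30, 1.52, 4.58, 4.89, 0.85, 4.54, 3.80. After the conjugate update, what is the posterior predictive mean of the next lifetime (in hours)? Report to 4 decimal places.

With a Gamma(shape α, rate β) prior on the exponential rate λ, the posterior after n observations with total T = Σxᵢ is Gamma(α+n, β+T).
Sum of observations T = 25.91 hours; n = 11.
Posterior: Gamma(2.54+11, 2.13+25.91) = Gamma(13.54, 28.04).
The predictive distribution for the next observation is Lomax; its mean is β/(α−1) = 28.04/12.54 = 2.2360.

2.2360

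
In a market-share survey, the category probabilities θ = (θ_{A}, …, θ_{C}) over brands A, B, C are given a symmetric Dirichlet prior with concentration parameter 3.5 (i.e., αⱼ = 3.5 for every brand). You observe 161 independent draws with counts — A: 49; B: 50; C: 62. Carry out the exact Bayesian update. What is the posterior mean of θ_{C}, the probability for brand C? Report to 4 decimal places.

The Dirichlet prior is conjugate to the Multinomial likelihood: each posterior αⱼ = prior αⱼ + observed count nⱼ.
Posterior concentration: (52.5, 53.5, 65.5), total = 171.5.
E[θ_{C}|data] = α_{C}/Σα = 65.5/171.5 = 0.3819.

0.3819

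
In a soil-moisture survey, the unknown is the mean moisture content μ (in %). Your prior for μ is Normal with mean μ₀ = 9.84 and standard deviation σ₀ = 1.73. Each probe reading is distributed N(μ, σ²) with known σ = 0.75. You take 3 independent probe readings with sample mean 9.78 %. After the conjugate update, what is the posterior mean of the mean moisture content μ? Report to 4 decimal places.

For Normal data with known variance σ², a Normal(μ₀, σ₀²) prior on μ is conjugate. Posterior precision = 1/σ₀² + n/σ²; posterior mean is the precision-weighted average of μ₀ and x̄.
n·x̄ = 3·9.78 = 29.34.
σ₀² = 1.73² = 2.9929, σ² = 0.75² = 0.5625; σ² + n·σ₀² = 0.5625 + 3·2.9929 = 9.5412.
Posterior mean = (μ₀/σ₀² + n·x̄/σ²)/(1/σ₀² + n/σ²) = (σ²·μ₀ + σ₀²·n·x̄)/(σ² + n·σ₀²) = (0.5625·9.84 + 2.9929·29.34)/9.5412 = 93.346686/9.5412 = 9.7835.

9.7835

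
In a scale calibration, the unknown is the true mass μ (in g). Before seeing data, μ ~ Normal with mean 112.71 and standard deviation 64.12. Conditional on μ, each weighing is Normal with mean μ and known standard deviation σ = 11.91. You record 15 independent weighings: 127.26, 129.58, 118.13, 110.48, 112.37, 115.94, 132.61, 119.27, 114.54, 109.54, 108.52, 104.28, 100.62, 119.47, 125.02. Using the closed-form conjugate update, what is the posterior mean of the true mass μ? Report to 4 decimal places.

For Normal data with known variance σ², a Normal(μ₀, σ₀²) prior on μ is conjugate. Posterior precision = 1/σ₀² + n/σ²; posterior mean is the precision-weighted average of μ₀ and x̄.
Σxᵢ = 127.26 + 129.58 + 118.13 + 110.48 + 112.37 + 115.94 + 132.61 + 119.27 + 114.54 + 109.54 + 108.52 + 104.28 + 100.62 + 119.47 + 125.02 = 1747.63, so n·x̄ = 1747.63.
σ₀² = 64.12² = 4111.3744, σ² = 11.91² = 141.8481; σ² + n·σ₀² = 141.8481 + 15·4111.3744 = 61812.4641.
Posterior mean = (μ₀/σ₀² + n·x̄/σ²)/(1/σ₀² + n/σ²) = (σ²·μ₀ + σ₀²·n·x̄)/(σ² + n·σ₀²) = (141.8481·112.71 + 4111.3744·1747.63)/61812.4641 = 7201148.942023/61812.4641 = 116.4999.

116.4999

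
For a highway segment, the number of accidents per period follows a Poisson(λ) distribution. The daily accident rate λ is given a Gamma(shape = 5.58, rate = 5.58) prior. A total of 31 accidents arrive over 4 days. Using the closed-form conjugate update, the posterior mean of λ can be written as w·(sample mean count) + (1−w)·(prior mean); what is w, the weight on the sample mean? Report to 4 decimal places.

0.4175

With a Gamma(shape α, rate β) prior, the Poisson likelihood is conjugate: the posterior is Gamma(α + ΣXᵢ, β + n).
Posterior mean = (α₀+S)/(β₀+n) = [n/(β₀+n)]·(S/n) + [β₀/(β₀+n)]·(α₀/β₀), so only n and β₀ enter the weight.
Weight on data w = n/(β₀+n) = 4/(5.58+4) = 4/9.58 = 0.4175.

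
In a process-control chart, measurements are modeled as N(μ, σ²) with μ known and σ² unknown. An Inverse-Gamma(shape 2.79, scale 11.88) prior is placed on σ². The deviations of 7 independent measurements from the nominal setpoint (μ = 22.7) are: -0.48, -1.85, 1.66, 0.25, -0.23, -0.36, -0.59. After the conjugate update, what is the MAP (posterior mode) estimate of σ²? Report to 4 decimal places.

2.1098

With known mean μ and an Inverse-Gamma(α, β) prior on σ², the Normal likelihood is conjugate: posterior is Inv-Gamma(α + n/2, β + Σ(xᵢ−μ)²/2).
Σ(xᵢ−μ)² = (-0.48)² + (-1.85)² + (1.66)² + (0.25)² + (-0.23)² + (-0.36)² + (-0.59)² = 7.0016.
Posterior: Inv-Gamma(2.79 + 7/2, 11.88 + 7.0016/2) = Inv-Gamma(6.29, 15.38080).
Mode = β/(α+1) = 15.38080/7.29 = 2.1098.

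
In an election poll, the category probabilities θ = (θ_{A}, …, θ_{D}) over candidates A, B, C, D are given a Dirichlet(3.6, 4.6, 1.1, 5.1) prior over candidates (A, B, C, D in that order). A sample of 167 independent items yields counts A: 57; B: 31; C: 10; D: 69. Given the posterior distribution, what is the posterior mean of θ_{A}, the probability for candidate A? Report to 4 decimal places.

0.3341

The Dirichlet prior is conjugate to the Multinomial likelihood: each posterior αⱼ = prior αⱼ + observed count nⱼ.
Posterior concentration: (60.6, 35.6, 11.1, 74.1), total = 181.4.
E[θ_{A}|data] = α_{A}/Σα = 60.6/181.4 = 0.3341.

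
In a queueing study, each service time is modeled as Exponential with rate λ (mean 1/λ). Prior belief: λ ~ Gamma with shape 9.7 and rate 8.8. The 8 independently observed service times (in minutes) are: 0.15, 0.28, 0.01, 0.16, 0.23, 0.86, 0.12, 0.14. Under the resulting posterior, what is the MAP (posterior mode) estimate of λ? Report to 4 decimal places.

With a Gamma(shape α, rate β) prior on the exponential rate λ, the posterior after n observations with total T = Σxᵢ is Gamma(α+n, β+T).
Sum of observations T = 1.95 minutes; n = 8.
Posterior: Gamma(9.7+8, 8.8+1.95) = Gamma(17.7, 10.75).
Mode = (α−1)/β = 1.5535.

1.5535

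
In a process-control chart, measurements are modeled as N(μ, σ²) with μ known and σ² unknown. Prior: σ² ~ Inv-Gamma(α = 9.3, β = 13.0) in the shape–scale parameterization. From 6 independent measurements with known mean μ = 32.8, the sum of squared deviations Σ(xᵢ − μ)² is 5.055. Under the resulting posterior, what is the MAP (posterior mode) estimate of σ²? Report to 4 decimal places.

With known mean μ and an Inverse-Gamma(α, β) prior on σ², the Normal likelihood is conjugate: posterior is Inv-Gamma(α + n/2, β + Σ(xᵢ−μ)²/2).
Posterior: Inv-Gamma(9.3 + 6/2, 13.0 + 5.055/2) = Inv-Gamma(12.30, 15.5275).
Mode = β/(α+1) = 15.5275/13.30 = 1.1675.

1.1675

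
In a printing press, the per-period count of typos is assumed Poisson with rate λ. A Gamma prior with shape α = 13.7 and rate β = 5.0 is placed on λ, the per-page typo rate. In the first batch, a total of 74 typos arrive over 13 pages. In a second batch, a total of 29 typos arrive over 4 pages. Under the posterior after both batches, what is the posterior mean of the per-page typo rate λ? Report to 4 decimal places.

With a Gamma(shape α, rate β) prior, the Poisson likelihood is conjugate: the posterior is Gamma(α + ΣXᵢ, β + n).
After batch 1: Gamma(α+S, β+n) = Gamma(13.7+74, 5.0+13) = Gamma(87.7, 18.0).
After batch 2: Gamma(α+S, β+n) = Gamma(87.7+29, 18.0+4) = Gamma(116.7, 22.0).
Posterior mean = α/β = 116.7/22.0 = 5.3045.

5.3045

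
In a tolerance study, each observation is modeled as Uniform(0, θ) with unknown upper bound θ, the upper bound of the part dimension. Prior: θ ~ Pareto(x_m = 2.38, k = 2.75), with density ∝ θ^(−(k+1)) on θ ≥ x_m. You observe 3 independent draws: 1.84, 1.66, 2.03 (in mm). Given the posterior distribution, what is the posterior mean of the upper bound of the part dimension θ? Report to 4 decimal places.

A Pareto(scale x_m, shape k) prior on the upper bound θ of Uniform(0, θ) is conjugate: posterior is Pareto(max(x_m, max xᵢ), k + n).
Sample maximum = 2.03; prior scale x_m = 2.38 → posterior scale = max = 2.38.
Posterior shape = 2.75 + 3 = 5.75.
E[θ|data] = k·x_m/(k−1) = 5.75·2.38/4.75 = 2.8811.

2.8811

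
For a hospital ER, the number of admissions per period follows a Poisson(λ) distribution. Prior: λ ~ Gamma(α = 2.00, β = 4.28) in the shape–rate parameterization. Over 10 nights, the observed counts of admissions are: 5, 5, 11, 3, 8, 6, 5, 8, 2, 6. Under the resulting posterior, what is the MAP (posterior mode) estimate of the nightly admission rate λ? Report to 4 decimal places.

With a Gamma(shape α, rate β) prior, the Poisson likelihood is conjugate: the posterior is Gamma(α + ΣXᵢ, β + n).
Sum of counts S = 59 over n = 10 nights.
Posterior: Gamma(α+S, β+n) = Gamma(2.00+59, 4.28+10) = Gamma(61.00, 14.28).
Mode of Gamma(α,β) for α≥1 is (α−1)/β = 60.00/14.28 = 4.2017.

4.2017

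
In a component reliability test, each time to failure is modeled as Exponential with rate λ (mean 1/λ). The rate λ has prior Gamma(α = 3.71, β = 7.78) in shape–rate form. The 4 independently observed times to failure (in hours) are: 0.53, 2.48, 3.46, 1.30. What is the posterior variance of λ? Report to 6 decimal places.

With a Gamma(shape α, rate β) prior on the exponential rate λ, the posterior after n observations with total T = Σxᵢ is Gamma(α+n, β+T).
Sum of observations T = 7.77 hours; n = 4.
Posterior: Gamma(3.71+4, 7.78+7.77) = Gamma(7.71, 15.55).
Var = α/β² = 0.031886.

0.031886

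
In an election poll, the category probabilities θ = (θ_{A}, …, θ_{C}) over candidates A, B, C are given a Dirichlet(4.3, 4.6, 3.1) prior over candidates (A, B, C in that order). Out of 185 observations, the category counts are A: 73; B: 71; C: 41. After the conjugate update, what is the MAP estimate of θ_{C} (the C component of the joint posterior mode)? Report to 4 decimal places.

The Dirichlet prior is conjugate to the Multinomial likelihood: each posterior αⱼ = prior αⱼ + observed count nⱼ.
Posterior concentration: (77.3, 75.6, 44.1), total = 197.0.
Joint mode component: (α_{C}−1)/(Σα−K) = 43.1/194.0 = 0.2222.

0.2222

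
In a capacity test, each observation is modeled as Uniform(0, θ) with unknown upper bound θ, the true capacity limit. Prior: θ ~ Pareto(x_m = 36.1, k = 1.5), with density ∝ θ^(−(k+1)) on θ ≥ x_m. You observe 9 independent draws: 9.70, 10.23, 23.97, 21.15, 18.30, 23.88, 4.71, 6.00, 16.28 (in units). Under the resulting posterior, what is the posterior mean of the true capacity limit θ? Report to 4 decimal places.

A Pareto(scale x_m, shape k) prior on the upper bound θ of Uniform(0, θ) is conjugate: posterior is Pareto(max(x_m, max xᵢ), k + n).
Sample maximum = 23.97; prior scale x_m = 36.1 → posterior scale = max = 36.10.
Posterior shape = 1.5 + 9 = 10.5.
E[θ|data] = k·x_m/(k−1) = 10.5·36.10/9.5 = 39.9000.

39.9000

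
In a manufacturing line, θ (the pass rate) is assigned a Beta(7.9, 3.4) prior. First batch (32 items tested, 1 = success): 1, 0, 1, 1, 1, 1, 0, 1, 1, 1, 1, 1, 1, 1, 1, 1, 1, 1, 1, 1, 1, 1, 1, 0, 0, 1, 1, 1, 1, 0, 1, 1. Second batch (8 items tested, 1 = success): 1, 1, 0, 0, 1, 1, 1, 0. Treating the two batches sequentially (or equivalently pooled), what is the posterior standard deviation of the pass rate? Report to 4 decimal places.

0.0575

The Beta prior is conjugate to a Binomial/Bernoulli likelihood; the update adds successes to α and failures to β.
After batch 1: Beta(7.9+27, 3.4+5) = Beta(34.9, 8.4).
After batch 2: Beta(34.9+5, 8.4+3) = Beta(39.9, 11.4).
Var = αβ/((α+β)²(α+β+1)) = 39.9·11.4/(51.3²·52.3) = 0.00330477; SD = √0.00330477 = 0.0575.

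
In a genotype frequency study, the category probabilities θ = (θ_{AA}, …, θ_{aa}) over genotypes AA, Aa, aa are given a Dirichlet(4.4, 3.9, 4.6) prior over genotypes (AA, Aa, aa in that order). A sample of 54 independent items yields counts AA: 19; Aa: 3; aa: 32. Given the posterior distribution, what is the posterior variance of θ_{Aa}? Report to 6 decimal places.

0.001362

The Dirichlet prior is conjugate to the Multinomial likelihood: each posterior αⱼ = prior αⱼ + observed count nⱼ.
Posterior concentration: (23.4, 6.9, 36.6), total = 66.9.
Var[θ_j] = α_j(Σα−α_j)/((Σα)²(Σα+1)) = 6.9·60.0/(66.9²·67.9) = 0.001362.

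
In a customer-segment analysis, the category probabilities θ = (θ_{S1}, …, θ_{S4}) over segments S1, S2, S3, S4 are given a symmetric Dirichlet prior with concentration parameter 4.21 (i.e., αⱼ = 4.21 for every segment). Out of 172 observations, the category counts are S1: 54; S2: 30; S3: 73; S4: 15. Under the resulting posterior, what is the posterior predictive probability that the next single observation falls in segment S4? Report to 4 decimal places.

0.1017

The Dirichlet prior is conjugate to the Multinomial likelihood: each posterior αⱼ = prior αⱼ + observed count nⱼ.
Posterior concentration: (58.21, 34.21, 77.21, 19.21), total = 188.84.
P(next = S4 | data) = α_{S4}/Σα = 0.1017.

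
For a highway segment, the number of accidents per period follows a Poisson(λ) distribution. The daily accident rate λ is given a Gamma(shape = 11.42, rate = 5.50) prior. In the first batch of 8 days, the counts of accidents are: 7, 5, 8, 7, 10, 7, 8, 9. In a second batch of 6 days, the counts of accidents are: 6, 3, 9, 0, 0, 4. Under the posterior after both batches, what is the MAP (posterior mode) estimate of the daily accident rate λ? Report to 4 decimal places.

4.7908

With a Gamma(shape α, rate β) prior, the Poisson likelihood is conjugate: the posterior is Gamma(α + ΣXᵢ, β + n).
Batch 1: sum of counts S = 61 over n = 8 days.
After batch 1: Gamma(α+S, β+n) = Gamma(11.42+61, 5.50+8) = Gamma(72.42, 13.50).
Batch 2: sum of counts S = 22 over n = 6 days.
After batch 2: Gamma(α+S, β+n) = Gamma(72.42+22, 13.50+6) = Gamma(94.42, 19.50).
Mode of Gamma(α,β) for α≥1 is (α−1)/β = 93.42/19.50 = 4.7908.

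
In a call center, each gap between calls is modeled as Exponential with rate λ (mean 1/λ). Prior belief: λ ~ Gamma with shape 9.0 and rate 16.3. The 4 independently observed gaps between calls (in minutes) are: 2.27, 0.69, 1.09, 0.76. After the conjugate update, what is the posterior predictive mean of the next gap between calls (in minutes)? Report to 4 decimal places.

1.7592

With a Gamma(shape α, rate β) prior on the exponential rate λ, the posterior after n observations with total T = Σxᵢ is Gamma(α+n, β+T).
Sum of observations T = 4.81 minutes; n = 4.
Posterior: Gamma(9.0+4, 16.3+4.81) = Gamma(13.0, 21.11).
The predictive distribution for the next observation is Lomax; its mean is β/(α−1) = 21.11/12.0 = 1.7592.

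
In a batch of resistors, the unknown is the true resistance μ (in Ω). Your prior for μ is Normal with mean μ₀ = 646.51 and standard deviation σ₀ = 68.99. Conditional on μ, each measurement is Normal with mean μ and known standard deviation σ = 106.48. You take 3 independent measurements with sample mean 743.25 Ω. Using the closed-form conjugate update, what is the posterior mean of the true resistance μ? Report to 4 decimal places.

700.4330

For Normal data with known variance σ², a Normal(μ₀, σ₀²) prior on μ is conjugate. Posterior precision = 1/σ₀² + n/σ²; posterior mean is the precision-weighted average of μ₀ and x̄.
n·x̄ = 3·743.25 = 2229.75.
σ₀² = 68.99² = 4759.6201, σ² = 106.48² = 11337.9904; σ² + n·σ₀² = 11337.9904 + 3·4759.6201 = 25616.8507.
Posterior mean = (μ₀/σ₀² + n·x̄/σ²)/(1/σ₀² + n/σ²) = (σ²·μ₀ + σ₀²·n·x̄)/(σ² + n·σ₀²) = (11337.9904·646.51 + 4759.6201·2229.75)/25616.8507 = 17942887.091479/25616.8507 = 700.4330.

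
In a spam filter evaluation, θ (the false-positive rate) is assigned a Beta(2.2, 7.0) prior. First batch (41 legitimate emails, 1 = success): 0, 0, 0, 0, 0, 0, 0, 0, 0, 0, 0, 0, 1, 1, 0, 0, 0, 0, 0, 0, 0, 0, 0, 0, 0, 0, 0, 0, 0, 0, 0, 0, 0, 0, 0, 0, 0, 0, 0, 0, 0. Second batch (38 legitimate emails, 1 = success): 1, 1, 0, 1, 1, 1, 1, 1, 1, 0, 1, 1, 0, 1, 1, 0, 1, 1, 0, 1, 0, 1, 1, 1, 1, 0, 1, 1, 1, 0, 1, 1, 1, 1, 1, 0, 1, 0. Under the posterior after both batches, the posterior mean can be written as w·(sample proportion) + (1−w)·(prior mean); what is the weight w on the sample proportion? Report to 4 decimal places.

0.8957

The Beta prior is conjugate to a Binomial/Bernoulli likelihood; the update adds successes to α and failures to β.
Total number of legitimate emails: n = 41 + 38 = 79.
Posterior mean = (α₀+k)/(α₀+β₀+n) = [n/(α₀+β₀+n)]·(k/n) + [(α₀+β₀)/(α₀+β₀+n)]·α₀/(α₀+β₀), so only n and the prior enter the weight.
The weight on the data is w = n/(α₀+β₀+n) = 79/(2.2+7.0+79) = 79/88.2 = 0.8957.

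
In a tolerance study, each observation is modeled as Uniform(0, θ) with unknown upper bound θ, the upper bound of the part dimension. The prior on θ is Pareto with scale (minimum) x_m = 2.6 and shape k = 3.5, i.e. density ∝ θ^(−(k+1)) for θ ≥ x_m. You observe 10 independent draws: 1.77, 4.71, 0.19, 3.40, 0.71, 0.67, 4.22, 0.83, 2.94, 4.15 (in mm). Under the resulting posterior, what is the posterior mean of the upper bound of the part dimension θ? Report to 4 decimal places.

5.0868

A Pareto(scale x_m, shape k) prior on the upper bound θ of Uniform(0, θ) is conjugate: posterior is Pareto(max(x_m, max xᵢ), k + n).
Sample maximum = 4.71; prior scale x_m = 2.6 → posterior scale = max = 4.71.
Posterior shape = 3.5 + 10 = 13.5.
E[θ|data] = k·x_m/(k−1) = 13.5·4.71/12.5 = 5.0868.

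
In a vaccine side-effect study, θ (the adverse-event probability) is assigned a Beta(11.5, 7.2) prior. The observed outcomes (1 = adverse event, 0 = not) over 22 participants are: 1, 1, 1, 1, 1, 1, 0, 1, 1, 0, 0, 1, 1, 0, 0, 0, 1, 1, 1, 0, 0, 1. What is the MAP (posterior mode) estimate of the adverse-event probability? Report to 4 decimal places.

The Beta prior is conjugate to a Binomial/Bernoulli likelihood; the update adds successes to α and failures to β.
Posterior: Beta(α+k, β+n−k) = Beta(11.5+14, 7.2+8) = Beta(25.5, 15.2).
Mode of Beta(a,b) for a,b>1 is (a−1)/(a+b−2) = 24.5/38.7 = 0.6331.

0.6331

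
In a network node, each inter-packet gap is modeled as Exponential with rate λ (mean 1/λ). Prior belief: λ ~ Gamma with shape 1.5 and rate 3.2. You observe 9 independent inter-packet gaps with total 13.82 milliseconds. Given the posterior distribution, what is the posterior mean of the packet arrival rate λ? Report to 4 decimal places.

With a Gamma(shape α, rate β) prior on the exponential rate λ, the posterior after n observations with total T = Σxᵢ is Gamma(α+n, β+T).
Posterior: Gamma(1.5+9, 3.2+13.82) = Gamma(10.5, 17.02).
Posterior mean of λ = α/β = 10.5/17.02 = 0.6169.

0.6169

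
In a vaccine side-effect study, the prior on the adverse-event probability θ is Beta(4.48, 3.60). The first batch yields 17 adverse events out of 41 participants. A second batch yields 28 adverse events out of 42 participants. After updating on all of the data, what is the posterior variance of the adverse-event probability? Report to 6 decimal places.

0.002695

The Beta prior is conjugate to a Binomial/Bernoulli likelihood; the update adds successes to α and failures to β.
After batch 1: Beta(4.48+17, 3.60+24) = Beta(21.48, 27.60).
After batch 2: Beta(21.48+28, 27.60+14) = Beta(49.48, 41.60).
Var = αβ/((α+β)²(α+β+1)) = 49.48·41.60/(91.08²·92.08) = 0.002695.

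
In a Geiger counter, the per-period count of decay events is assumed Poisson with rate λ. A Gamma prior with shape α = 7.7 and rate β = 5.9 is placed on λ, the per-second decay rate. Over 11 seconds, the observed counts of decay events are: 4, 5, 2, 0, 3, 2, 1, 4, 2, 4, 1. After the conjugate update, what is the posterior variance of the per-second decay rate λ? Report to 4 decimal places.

0.1250

With a Gamma(shape α, rate β) prior, the Poisson likelihood is conjugate: the posterior is Gamma(α + ΣXᵢ, β + n).
Sum of counts S = 28 over n = 11 seconds.
Posterior: Gamma(α+S, β+n) = Gamma(7.7+28, 5.9+11) = Gamma(35.7, 16.9).
Var = α/β² = 35.7/16.9² = 0.1250.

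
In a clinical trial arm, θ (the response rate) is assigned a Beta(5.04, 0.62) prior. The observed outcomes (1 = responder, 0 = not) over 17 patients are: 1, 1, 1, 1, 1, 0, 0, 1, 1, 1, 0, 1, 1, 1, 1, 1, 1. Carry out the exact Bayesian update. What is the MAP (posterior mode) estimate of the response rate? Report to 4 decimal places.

0.8732

The Beta prior is conjugate to a Binomial/Bernoulli likelihood; the update adds successes to α and failures to β.
Posterior: Beta(α+k, β+n−k) = Beta(5.04+14, 0.62+3) = Beta(19.04, 3.62).
Mode of Beta(a,b) for a,b>1 is (a−1)/(a+b−2) = 18.04/20.66 = 0.8732.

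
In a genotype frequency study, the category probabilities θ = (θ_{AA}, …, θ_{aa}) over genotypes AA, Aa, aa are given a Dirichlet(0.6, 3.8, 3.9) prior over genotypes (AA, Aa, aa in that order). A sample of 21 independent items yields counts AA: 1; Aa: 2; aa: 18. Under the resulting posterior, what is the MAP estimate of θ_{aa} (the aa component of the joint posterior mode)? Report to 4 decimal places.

The Dirichlet prior is conjugate to the Multinomial likelihood: each posterior αⱼ = prior αⱼ + observed count nⱼ.
Posterior concentration: (1.6, 5.8, 21.9), total = 29.3.
Joint mode component: (α_{aa}−1)/(Σα−K) = 20.9/26.3 = 0.7947.

0.7947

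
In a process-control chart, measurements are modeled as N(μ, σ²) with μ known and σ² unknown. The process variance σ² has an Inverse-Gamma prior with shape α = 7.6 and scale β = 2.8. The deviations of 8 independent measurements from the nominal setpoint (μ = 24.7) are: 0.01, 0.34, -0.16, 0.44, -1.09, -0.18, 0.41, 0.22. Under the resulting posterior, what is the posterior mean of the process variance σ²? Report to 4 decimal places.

0.3477

With known mean μ and an Inverse-Gamma(α, β) prior on σ², the Normal likelihood is conjugate: posterior is Inv-Gamma(α + n/2, β + Σ(xᵢ−μ)²/2).
Σ(xᵢ−μ)² = (0.01)² + (0.34)² + (-0.16)² + (0.44)² + (-1.09)² + (-0.18)² + (0.41)² + (0.22)² = 1.7719.
Posterior: Inv-Gamma(7.6 + 8/2, 2.8 + 1.7719/2) = Inv-Gamma(11.60, 3.68595).
E[σ²|data] = β/(α−1) = 3.68595/10.60 = 0.3477.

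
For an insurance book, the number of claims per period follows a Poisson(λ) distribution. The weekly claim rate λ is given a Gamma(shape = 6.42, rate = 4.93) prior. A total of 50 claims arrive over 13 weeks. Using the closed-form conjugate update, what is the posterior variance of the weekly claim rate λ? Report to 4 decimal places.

With a Gamma(shape α, rate β) prior, the Poisson likelihood is conjugate: the posterior is Gamma(α + ΣXᵢ, β + n).
Posterior: Gamma(α+S, β+n) = Gamma(6.42+50, 4.93+13) = Gamma(56.42, 17.93).
Var = α/β² = 56.42/17.93² = 0.1755.

0.1755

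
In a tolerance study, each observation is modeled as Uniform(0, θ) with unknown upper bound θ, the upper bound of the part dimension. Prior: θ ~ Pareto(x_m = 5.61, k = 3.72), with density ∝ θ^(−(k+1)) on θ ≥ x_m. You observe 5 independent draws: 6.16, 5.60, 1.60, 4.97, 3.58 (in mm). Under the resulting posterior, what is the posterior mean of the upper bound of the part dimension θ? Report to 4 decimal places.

A Pareto(scale x_m, shape k) prior on the upper bound θ of Uniform(0, θ) is conjugate: posterior is Pareto(max(x_m, max xᵢ), k + n).
Sample maximum = 6.16; prior scale x_m = 5.61 → posterior scale = max = 6.16.
Posterior shape = 3.72 + 5 = 8.72.
E[θ|data] = k·x_m/(k−1) = 8.72·6.16/7.72 = 6.9579.

6.9579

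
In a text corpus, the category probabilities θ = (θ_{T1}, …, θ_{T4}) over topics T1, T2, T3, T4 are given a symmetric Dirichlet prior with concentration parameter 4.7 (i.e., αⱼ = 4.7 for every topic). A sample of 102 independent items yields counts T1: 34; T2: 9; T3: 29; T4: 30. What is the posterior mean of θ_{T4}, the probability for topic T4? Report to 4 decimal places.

The Dirichlet prior is conjugate to the Multinomial likelihood: each posterior αⱼ = prior αⱼ + observed count nⱼ.
Posterior concentration: (38.7, 13.7, 33.7, 34.7), total = 120.8.
E[θ_{T4}|data] = α_{T4}/Σα = 34.7/120.8 = 0.2873.

0.2873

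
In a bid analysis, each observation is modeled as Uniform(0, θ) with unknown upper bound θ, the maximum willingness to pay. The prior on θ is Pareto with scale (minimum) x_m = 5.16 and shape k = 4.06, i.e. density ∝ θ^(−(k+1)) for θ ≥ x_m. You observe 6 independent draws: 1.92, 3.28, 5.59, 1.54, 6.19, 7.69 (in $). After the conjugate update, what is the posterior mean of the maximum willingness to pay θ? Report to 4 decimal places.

A Pareto(scale x_m, shape k) prior on the upper bound θ of Uniform(0, θ) is conjugate: posterior is Pareto(max(x_m, max xᵢ), k + n).
Sample maximum = 7.69; prior scale x_m = 5.16 → posterior scale = max = 7.69.
Posterior shape = 4.06 + 6 = 10.06.
E[θ|data] = k·x_m/(k−1) = 10.06·7.69/9.06 = 8.5388.

8.5388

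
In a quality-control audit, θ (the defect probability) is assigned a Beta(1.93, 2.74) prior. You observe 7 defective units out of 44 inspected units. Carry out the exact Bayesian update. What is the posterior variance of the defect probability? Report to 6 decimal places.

0.003016

The Beta prior is conjugate to a Binomial/Bernoulli likelihood; the update adds successes to α and failures to β.
Posterior: Beta(α+k, β+n−k) = Beta(1.93+7, 2.74+37) = Beta(8.93, 39.74).
Var = αβ/((α+β)²(α+β+1)) = 8.93·39.74/(48.67²·49.67) = 0.003016.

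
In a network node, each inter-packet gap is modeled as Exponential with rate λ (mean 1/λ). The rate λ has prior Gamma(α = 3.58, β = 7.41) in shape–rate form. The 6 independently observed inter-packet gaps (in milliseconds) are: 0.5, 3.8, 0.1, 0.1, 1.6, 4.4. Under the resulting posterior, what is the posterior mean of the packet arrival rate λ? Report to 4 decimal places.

0.5349

With a Gamma(shape α, rate β) prior on the exponential rate λ, the posterior after n observations with total T = Σxᵢ is Gamma(α+n, β+T).
Sum of observations T = 10.5 milliseconds; n = 6.
Posterior: Gamma(3.58+6, 7.41+10.5) = Gamma(9.58, 17.91).
Posterior mean of λ = α/β = 9.58/17.91 = 0.5349.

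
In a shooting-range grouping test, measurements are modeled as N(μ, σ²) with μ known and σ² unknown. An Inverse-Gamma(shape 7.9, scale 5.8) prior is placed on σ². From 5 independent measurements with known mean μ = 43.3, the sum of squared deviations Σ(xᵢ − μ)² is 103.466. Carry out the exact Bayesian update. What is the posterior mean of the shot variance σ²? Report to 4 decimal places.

6.1205

With known mean μ and an Inverse-Gamma(α, β) prior on σ², the Normal likelihood is conjugate: posterior is Inv-Gamma(α + n/2, β + Σ(xᵢ−μ)²/2).
Posterior: Inv-Gamma(7.9 + 5/2, 5.8 + 103.466/2) = Inv-Gamma(10.40, 57.5330).
E[σ²|data] = β/(α−1) = 57.5330/9.40 = 6.1205.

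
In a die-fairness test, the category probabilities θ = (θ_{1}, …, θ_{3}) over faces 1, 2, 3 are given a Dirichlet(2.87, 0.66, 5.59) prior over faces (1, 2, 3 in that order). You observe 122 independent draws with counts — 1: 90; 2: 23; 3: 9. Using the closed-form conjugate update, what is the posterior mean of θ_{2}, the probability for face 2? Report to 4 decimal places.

0.1804

The Dirichlet prior is conjugate to the Multinomial likelihood: each posterior αⱼ = prior αⱼ + observed count nⱼ.
Posterior concentration: (92.87, 23.66, 14.59), total = 131.12.
E[θ_{2}|data] = α_{2}/Σα = 23.66/131.12 = 0.1804.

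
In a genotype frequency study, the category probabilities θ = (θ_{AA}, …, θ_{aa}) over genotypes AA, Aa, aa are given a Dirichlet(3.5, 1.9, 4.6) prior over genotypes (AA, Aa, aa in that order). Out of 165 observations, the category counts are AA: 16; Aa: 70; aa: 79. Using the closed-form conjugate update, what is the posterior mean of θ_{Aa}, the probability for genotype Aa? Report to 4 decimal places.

The Dirichlet prior is conjugate to the Multinomial likelihood: each posterior αⱼ = prior αⱼ + observed count nⱼ.
Posterior concentration: (19.5, 71.9, 83.6), total = 175.0.
E[θ_{Aa}|data] = α_{Aa}/Σα = 71.9/175.0 = 0.4109.

0.4109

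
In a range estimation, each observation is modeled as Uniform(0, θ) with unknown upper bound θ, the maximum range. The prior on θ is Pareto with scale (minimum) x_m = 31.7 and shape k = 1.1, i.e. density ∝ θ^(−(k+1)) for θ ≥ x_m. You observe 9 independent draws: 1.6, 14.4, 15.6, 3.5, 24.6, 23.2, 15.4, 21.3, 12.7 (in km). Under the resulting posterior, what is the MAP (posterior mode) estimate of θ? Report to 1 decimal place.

A Pareto(scale x_m, shape k) prior on the upper bound θ of Uniform(0, θ) is conjugate: posterior is Pareto(max(x_m, max xᵢ), k + n).
Sample maximum = 24.6; prior scale x_m = 31.7 → posterior scale = max = 31.7.
Posterior shape = 1.1 + 9 = 10.1.
The Pareto density is decreasing on [x_m, ∞), so the mode is x_m = 31.7.

31.7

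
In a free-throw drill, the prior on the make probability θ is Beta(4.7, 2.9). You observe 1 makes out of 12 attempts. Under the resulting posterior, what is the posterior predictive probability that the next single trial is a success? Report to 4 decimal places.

0.2908

The Beta prior is conjugate to a Binomial/Bernoulli likelihood; the update adds successes to α and failures to β.
Posterior: Beta(α+k, β+n−k) = Beta(4.7+1, 2.9+11) = Beta(5.7, 13.9).
For a single future Bernoulli trial, P(success | data) = α/(α+β) = 0.2908.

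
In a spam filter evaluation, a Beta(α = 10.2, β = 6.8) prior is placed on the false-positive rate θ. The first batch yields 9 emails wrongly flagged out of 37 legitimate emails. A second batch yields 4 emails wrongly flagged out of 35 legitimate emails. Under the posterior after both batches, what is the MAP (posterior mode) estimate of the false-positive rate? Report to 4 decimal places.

The Beta prior is conjugate to a Binomial/Bernoulli likelihood; the update adds successes to α and failures to β.
After batch 1: Beta(10.2+9, 6.8+28) = Beta(19.2, 34.8).
After batch 2: Beta(19.2+4, 34.8+31) = Beta(23.2, 65.8).
Mode of Beta(a,b) for a,b>1 is (a−1)/(a+b−2) = 22.2/87.0 = 0.2552.

0.2552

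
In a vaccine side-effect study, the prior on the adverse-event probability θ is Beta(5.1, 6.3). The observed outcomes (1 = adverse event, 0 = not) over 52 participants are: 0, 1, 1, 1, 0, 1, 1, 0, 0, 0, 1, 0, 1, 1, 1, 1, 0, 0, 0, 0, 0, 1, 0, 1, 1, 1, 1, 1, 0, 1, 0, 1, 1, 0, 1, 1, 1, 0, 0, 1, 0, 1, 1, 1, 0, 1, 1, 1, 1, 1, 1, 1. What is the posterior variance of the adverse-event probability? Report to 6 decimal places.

0.003724

The Beta prior is conjugate to a Binomial/Bernoulli likelihood; the update adds successes to α and failures to β.
Posterior: Beta(α+k, β+n−k) = Beta(5.1+33, 6.3+19) = Beta(38.1, 25.3).
Var = αβ/((α+β)²(α+β+1)) = 38.1·25.3/(63.4²·64.4) = 0.003724.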